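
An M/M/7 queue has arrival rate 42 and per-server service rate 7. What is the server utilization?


rho = lambda/(c*mu) = 42/(7*7) = 0.8571

0.8571


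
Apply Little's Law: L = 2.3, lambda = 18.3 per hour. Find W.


W = L / lambda = 2.3 / 18.3 = 0.1257 hours

0.1257 hours


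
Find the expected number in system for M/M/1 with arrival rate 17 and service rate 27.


rho = 17/27; L = rho/(1-rho) = 1.7

1.7


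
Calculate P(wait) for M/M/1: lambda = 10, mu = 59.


P(wait) = rho = lambda/mu = 10/59 = 0.1695

0.1695


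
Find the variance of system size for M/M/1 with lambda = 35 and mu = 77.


rho = 35/77; Var(N) = rho/(1-rho)^2 = 1.53

1.53


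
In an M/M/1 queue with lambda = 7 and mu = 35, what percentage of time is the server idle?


Idle fraction = (1 - rho) * 100 = (1 - 7/35) * 100 = 80.0%

80.0%


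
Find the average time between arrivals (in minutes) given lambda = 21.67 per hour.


Mean interarrival time = 60/lambda = 60/21.67 = 2.77 minutes

2.77 minutes


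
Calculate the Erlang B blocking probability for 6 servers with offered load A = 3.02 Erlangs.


B(N,A) = (A^N/N!) / sum(A^k/k!, k=0..N) with N=6, A=3.02 = 0.0533

0.0533


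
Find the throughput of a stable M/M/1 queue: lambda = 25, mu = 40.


For a stable queue (lambda < mu), throughput = lambda = 25 per hour

25 per hour


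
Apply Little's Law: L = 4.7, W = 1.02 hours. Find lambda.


lambda = L / W = 4.7 / 1.02 = 4.61 per hour

4.61 per hour


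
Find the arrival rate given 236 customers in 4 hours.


lambda = total arrivals / time = 236 / 4 = 59.0 per hour

59.0 per hour


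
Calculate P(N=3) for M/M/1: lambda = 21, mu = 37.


rho = 21/37; P(n) = (1-rho)*rho^n = (1-21/37)*(21/37)^3 = 0.0791

0.0791


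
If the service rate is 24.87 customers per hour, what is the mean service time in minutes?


Mean service time = 60/mu = 60/24.87 = 2.41 minutes

2.41 minutes


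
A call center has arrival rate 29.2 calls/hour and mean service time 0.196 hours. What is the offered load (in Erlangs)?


Offered load a = lambda * E[S] = 29.2 * 0.196 = 5.72 Erlangs

5.72 Erlangs


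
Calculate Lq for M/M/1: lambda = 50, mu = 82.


rho = 50/82; Lq = rho^2/(1-rho) = 0.95

0.95


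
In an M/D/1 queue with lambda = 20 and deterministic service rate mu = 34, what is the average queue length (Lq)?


M/D/1: Lq = rho^2 / (2*(1-rho)) where rho = 20/34; Lq = 0.42

0.42


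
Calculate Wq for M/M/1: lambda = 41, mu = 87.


rho = 41/87; Wq = rho/(mu - lambda) = 0.0102 hours

0.0102 hours


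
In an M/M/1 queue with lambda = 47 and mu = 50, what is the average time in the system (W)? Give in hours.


W = 1/(mu - lambda) = 1/(50 - 47) = 0.3333 hours

0.3333 hours


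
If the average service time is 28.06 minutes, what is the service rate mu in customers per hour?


mu = 60 / avg_service_time = 60 / 28.06 = 2.14 per hour

2.14 per hour


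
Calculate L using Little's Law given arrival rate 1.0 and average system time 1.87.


L = lambda * W = 1.0 * 1.87 = 1.87

1.87


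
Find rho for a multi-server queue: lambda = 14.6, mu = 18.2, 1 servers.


rho = lambda / (c * mu) = 14.6 / (1 * 18.2) = 0.8022

0.8022


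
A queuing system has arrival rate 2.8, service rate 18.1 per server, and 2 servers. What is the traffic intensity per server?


rho = lambda / (c * mu) = 2.8 / (2 * 18.1) = 0.0773

0.0773


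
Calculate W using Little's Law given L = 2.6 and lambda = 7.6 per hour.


W = L / lambda = 2.6 / 7.6 = 0.3421 hours

0.3421 hours


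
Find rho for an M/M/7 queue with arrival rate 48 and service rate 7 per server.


rho = lambda/(c*mu) = 48/(7*7) = 0.9796

0.9796


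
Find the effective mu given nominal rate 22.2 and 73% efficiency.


Effective rate = mu * efficiency = 22.2 * 0.73 = 16.21 per hour

16.21 per hour


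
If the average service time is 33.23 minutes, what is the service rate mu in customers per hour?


mu = 60 / avg_service_time = 60 / 33.23 = 1.81 per hour

1.81 per hour


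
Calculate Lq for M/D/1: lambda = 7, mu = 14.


M/D/1: Lq = rho^2 / (2*(1-rho)) where rho = 7/14; Lq = 0.25

0.25


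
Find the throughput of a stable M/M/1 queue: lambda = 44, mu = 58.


For a stable queue (lambda < mu), throughput = lambda = 44 per hour

44 per hour


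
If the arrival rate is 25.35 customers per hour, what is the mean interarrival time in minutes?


Mean interarrival time = 60/lambda = 60/25.35 = 2.37 minutes

2.37 minutes


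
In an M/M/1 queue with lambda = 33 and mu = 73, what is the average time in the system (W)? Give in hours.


W = 1/(mu - lambda) = 1/(73 - 33) = 0.025 hours

0.025 hours


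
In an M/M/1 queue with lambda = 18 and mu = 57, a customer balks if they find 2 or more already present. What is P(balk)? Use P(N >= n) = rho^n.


P(N >= 2) = rho^2 = (18/57)^2 = 0.0997

0.0997


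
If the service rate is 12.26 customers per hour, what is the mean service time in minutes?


Mean service time = 60/mu = 60/12.26 = 4.89 minutes

4.89 minutes


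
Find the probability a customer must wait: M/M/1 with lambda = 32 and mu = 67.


P(wait) = rho = lambda/mu = 32/67 = 0.4776

0.4776


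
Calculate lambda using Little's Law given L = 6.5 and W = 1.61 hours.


lambda = L / W = 6.5 / 1.61 = 4.04 per hour

4.04 per hour


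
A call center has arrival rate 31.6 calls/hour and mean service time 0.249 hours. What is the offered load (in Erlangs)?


Offered load a = lambda * E[S] = 31.6 * 0.249 = 7.87 Erlangs

7.87 Erlangs


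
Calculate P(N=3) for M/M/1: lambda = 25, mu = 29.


rho = 25/29; P(n) = (1-rho)*rho^n = (1-25/29)*(25/29)^3 = 0.0884

0.0884


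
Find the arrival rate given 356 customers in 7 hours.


lambda = total arrivals / time = 356 / 7 = 50.86 per hour

50.86 per hour


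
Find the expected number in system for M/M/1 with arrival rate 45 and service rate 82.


rho = 45/82; L = rho/(1-rho) = 1.22

1.22


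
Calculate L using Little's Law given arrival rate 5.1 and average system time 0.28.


L = lambda * W = 5.1 * 0.28 = 1.43

1.43


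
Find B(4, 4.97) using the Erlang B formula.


B(N,A) = (A^N/N!) / sum(A^k/k!, k=0..N) with N=4, A=4.97 = 0.396

0.396


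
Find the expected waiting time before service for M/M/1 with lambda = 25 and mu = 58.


rho = 25/58; Wq = rho/(mu - lambda) = 0.0131 hours

0.0131 hours


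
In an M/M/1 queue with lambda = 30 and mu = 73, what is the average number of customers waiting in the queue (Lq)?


rho = 30/73; Lq = rho^2/(1-rho) = 0.29

0.29


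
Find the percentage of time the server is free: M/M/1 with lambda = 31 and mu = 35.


Idle fraction = (1 - rho) * 100 = (1 - 31/35) * 100 = 11.4%

11.4%


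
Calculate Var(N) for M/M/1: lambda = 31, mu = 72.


rho = 31/72; Var(N) = rho/(1-rho)^2 = 1.33

1.33


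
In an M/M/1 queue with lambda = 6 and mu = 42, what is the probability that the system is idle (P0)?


P0 = 1 - rho = 1 - 6/42 = 0.8571

0.8571


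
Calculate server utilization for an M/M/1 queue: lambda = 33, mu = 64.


rho = lambda/mu = 33/64 = 0.5156

0.5156


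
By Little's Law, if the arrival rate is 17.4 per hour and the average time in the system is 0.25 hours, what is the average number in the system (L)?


L = lambda * W = 17.4 * 0.25 = 4.35

4.35


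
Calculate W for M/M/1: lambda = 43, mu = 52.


W = 1/(mu - lambda) = 1/(52 - 43) = 0.1111 hours

0.1111 hours


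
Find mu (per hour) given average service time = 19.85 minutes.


mu = 60 / avg_service_time = 60 / 19.85 = 3.02 per hour

3.02 per hour


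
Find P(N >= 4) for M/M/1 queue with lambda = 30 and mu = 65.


P(N >= 4) = rho^4 = (30/65)^4 = 0.0454

0.0454


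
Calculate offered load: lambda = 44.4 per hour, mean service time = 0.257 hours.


Offered load a = lambda * E[S] = 44.4 * 0.257 = 11.41 Erlangs

11.41 Erlangs


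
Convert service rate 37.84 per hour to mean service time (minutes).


Mean service time = 60/mu = 60/37.84 = 1.59 minutes

1.59 minutes


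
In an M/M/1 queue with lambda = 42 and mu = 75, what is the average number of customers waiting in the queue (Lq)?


rho = 42/75; Lq = rho^2/(1-rho) = 0.71

0.71


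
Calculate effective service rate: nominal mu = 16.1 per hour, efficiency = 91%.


Effective rate = mu * efficiency = 16.1 * 0.91 = 14.65 per hour

14.65 per hour


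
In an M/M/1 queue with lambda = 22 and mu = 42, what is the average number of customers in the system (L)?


rho = 22/42; L = rho/(1-rho) = 1.1

1.1


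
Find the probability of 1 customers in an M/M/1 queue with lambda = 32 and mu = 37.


rho = 32/37; P(n) = (1-rho)*rho^n = (1-32/37)*(32/37)^1 = 0.1169

0.1169


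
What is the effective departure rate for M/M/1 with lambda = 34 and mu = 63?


For a stable queue (lambda < mu), throughput = lambda = 34 per hour

34 per hour


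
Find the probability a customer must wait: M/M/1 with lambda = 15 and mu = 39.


P(wait) = rho = lambda/mu = 15/39 = 0.3846

0.3846


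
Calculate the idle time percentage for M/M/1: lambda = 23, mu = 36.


Idle fraction = (1 - rho) * 100 = (1 - 23/36) * 100 = 36.1%

36.1%


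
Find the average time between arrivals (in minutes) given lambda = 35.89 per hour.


Mean interarrival time = 60/lambda = 60/35.89 = 1.67 minutes

1.67 minutes


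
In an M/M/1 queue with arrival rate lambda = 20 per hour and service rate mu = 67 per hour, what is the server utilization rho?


rho = lambda/mu = 20/67 = 0.2985

0.2985


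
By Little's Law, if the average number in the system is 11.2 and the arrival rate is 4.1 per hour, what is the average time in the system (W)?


W = L / lambda = 11.2 / 4.1 = 2.7317 hours

2.7317 hours


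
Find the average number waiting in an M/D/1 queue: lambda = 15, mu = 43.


M/D/1: Lq = rho^2 / (2*(1-rho)) where rho = 15/43; Lq = 0.09

0.09


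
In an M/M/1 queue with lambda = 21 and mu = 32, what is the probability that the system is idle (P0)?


P0 = 1 - rho = 1 - 21/32 = 0.3438

0.3438


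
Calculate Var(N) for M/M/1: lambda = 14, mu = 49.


rho = 14/49; Var(N) = rho/(1-rho)^2 = 0.56

0.56


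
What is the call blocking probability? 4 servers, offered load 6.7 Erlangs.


B(N,A) = (A^N/N!) / sum(A^k/k!, k=0..N) with N=4, A=6.7 = 0.5112

0.5112


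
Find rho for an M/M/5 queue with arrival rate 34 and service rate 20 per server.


rho = lambda/(c*mu) = 34/(5*20) = 0.34

0.34


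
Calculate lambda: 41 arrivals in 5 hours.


lambda = total arrivals / time = 41 / 5 = 8.2 per hour

8.2 per hour


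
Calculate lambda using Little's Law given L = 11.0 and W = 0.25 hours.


lambda = L / W = 11.0 / 0.25 = 44.0 per hour

44.0 per hour


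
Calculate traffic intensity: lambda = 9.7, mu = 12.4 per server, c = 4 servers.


rho = lambda / (c * mu) = 9.7 / (4 * 12.4) = 0.1956

0.1956


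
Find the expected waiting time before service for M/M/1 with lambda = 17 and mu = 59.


rho = 17/59; Wq = rho/(mu - lambda) = 0.0069 hours

0.0069 hours


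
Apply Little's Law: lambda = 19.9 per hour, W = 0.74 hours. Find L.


L = lambda * W = 19.9 * 0.74 = 14.73

14.73


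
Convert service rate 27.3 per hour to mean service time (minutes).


Mean service time = 60/mu = 60/27.3 = 2.2 minutes

2.2 minutes


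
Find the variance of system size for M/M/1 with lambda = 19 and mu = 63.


rho = 19/63; Var(N) = rho/(1-rho)^2 = 0.62

0.62


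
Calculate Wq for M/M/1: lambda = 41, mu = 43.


rho = 41/43; Wq = rho/(mu - lambda) = 0.4767 hours

0.4767 hours


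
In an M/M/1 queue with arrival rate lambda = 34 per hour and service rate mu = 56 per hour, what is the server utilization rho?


rho = lambda/mu = 34/56 = 0.6071

0.6071


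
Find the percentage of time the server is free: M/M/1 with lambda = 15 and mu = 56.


Idle fraction = (1 - rho) * 100 = (1 - 15/56) * 100 = 73.2%

73.2%


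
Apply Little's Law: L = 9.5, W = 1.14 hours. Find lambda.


lambda = L / W = 9.5 / 1.14 = 8.33 per hour

8.33 per hour


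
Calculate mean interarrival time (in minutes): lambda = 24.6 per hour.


Mean interarrival time = 60/lambda = 60/24.6 = 2.44 minutes

2.44 minutes


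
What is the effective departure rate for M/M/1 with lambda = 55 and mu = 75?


For a stable queue (lambda < mu), throughput = lambda = 55 per hour

55 per hour


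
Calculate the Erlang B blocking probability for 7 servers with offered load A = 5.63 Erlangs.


B(N,A) = (A^N/N!) / sum(A^k/k!, k=0..N) with N=7, A=5.63 = 0.1609

0.1609


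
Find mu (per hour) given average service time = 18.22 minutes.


mu = 60 / avg_service_time = 60 / 18.22 = 3.29 per hour

3.29 per hour


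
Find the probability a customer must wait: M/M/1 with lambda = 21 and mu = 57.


P(wait) = rho = lambda/mu = 21/57 = 0.3684

0.3684


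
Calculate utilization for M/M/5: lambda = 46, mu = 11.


rho = lambda/(c*mu) = 46/(5*11) = 0.8364

0.8364


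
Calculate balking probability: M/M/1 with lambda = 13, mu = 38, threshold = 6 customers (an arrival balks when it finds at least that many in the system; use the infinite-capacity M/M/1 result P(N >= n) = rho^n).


P(N >= 6) = rho^6 = (13/38)^6 = 0.0016

0.0016


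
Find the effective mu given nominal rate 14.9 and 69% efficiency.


Effective rate = mu * efficiency = 14.9 * 0.69 = 10.28 per hour

10.28 per hour


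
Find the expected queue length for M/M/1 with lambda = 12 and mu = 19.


rho = 12/19; Lq = rho^2/(1-rho) = 1.08

1.08


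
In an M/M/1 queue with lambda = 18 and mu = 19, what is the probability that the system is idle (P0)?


P0 = 1 - rho = 1 - 18/19 = 0.0526

0.0526


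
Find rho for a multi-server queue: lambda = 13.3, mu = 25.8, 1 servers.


rho = lambda / (c * mu) = 13.3 / (1 * 25.8) = 0.5155

0.5155


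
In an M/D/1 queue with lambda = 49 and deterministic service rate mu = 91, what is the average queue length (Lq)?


M/D/1: Lq = rho^2 / (2*(1-rho)) where rho = 49/91; Lq = 0.31

0.31


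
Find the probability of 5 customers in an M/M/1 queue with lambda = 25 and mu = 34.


rho = 25/34; P(n) = (1-rho)*rho^n = (1-25/34)*(25/34)^5 = 0.0569

0.0569


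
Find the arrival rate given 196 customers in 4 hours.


lambda = total arrivals / time = 196 / 4 = 49.0 per hour

49.0 per hour


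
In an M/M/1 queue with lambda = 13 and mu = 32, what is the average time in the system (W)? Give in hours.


W = 1/(mu - lambda) = 1/(32 - 13) = 0.0526 hours

0.0526 hours


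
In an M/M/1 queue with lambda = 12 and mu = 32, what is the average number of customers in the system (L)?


rho = 12/32; L = rho/(1-rho) = 0.6

0.6


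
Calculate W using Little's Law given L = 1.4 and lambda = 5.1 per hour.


W = L / lambda = 1.4 / 5.1 = 0.2745 hours

0.2745 hours


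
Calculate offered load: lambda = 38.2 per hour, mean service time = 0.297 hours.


Offered load a = lambda * E[S] = 38.2 * 0.297 = 11.35 Erlangs

11.35 Erlangs


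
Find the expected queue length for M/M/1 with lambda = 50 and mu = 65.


rho = 50/65; Lq = rho^2/(1-rho) = 2.56

2.56


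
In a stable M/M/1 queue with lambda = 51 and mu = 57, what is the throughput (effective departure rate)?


For a stable queue (lambda < mu), throughput = lambda = 51 per hour

51 per hour


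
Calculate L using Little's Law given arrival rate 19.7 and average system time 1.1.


L = lambda * W = 19.7 * 1.1 = 21.67

21.67


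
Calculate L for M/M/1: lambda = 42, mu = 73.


rho = 42/73; L = rho/(1-rho) = 1.35

1.35


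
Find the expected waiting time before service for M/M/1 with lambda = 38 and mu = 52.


rho = 38/52; Wq = rho/(mu - lambda) = 0.0522 hours

0.0522 hours


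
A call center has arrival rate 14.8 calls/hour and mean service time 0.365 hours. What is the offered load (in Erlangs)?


Offered load a = lambda * E[S] = 14.8 * 0.365 = 5.4 Erlangs

5.4 Erlangs


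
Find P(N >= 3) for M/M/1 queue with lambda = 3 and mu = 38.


P(N >= 3) = rho^3 = (3/38)^3 = 0.0005

0.0005


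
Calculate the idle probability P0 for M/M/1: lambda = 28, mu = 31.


P0 = 1 - rho = 1 - 28/31 = 0.0968

0.0968


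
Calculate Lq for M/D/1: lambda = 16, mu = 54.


M/D/1: Lq = rho^2 / (2*(1-rho)) where rho = 16/54; Lq = 0.06

0.06


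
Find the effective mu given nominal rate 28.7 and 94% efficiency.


Effective rate = mu * efficiency = 28.7 * 0.94 = 26.98 per hour

26.98 per hour


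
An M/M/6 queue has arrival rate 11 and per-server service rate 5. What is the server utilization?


rho = lambda/(c*mu) = 11/(6*5) = 0.3667

0.3667


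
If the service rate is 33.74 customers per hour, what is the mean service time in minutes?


Mean service time = 60/mu = 60/33.74 = 1.78 minutes

1.78 minutes


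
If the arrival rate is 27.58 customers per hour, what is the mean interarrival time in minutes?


Mean interarrival time = 60/lambda = 60/27.58 = 2.18 minutes

2.18 minutes


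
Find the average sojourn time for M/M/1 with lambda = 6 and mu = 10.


W = 1/(mu - lambda) = 1/(10 - 6) = 0.25 hours

0.25 hours


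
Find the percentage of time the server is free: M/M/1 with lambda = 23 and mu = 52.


Idle fraction = (1 - rho) * 100 = (1 - 23/52) * 100 = 55.8%

55.8%


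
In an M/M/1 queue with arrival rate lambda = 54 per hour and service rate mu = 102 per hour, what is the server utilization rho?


rho = lambda/mu = 54/102 = 0.5294

0.5294


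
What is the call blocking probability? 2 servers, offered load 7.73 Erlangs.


B(N,A) = (A^N/N!) / sum(A^k/k!, k=0..N) with N=2, A=7.73 = 0.7739

0.7739


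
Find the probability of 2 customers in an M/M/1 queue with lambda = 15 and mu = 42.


rho = 15/42; P(n) = (1-rho)*rho^n = (1-15/42)*(15/42)^2 = 0.082

0.082


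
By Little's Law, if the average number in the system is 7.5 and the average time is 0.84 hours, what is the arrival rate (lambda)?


lambda = L / W = 7.5 / 0.84 = 8.93 per hour

8.93 per hour


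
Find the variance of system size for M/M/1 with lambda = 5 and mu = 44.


rho = 5/44; Var(N) = rho/(1-rho)^2 = 0.14

0.14


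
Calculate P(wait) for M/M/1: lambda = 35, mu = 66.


P(wait) = rho = lambda/mu = 35/66 = 0.5303

0.5303


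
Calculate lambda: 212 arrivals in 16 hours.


lambda = total arrivals / time = 212 / 16 = 13.25 per hour

13.25 per hour


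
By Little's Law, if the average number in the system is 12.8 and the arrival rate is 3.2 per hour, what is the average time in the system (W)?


W = L / lambda = 12.8 / 3.2 = 4.0 hours

4.0 hours


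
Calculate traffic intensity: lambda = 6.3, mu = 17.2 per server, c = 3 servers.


rho = lambda / (c * mu) = 6.3 / (3 * 17.2) = 0.1221

0.1221


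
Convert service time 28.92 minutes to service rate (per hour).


mu = 60 / avg_service_time = 60 / 28.92 = 2.07 per hour

2.07 per hour


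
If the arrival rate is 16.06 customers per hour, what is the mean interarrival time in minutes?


Mean interarrival time = 60/lambda = 60/16.06 = 3.74 minutes

3.74 minutes


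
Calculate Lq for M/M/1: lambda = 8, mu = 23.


rho = 8/23; Lq = rho^2/(1-rho) = 0.19

0.19


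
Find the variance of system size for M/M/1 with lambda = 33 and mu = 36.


rho = 33/36; Var(N) = rho/(1-rho)^2 = 132.0

132.0


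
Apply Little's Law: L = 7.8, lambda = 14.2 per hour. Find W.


W = L / lambda = 7.8 / 14.2 = 0.5493 hours

0.5493 hours


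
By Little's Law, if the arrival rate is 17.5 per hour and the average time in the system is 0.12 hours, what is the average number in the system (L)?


L = lambda * W = 17.5 * 0.12 = 2.1

2.1


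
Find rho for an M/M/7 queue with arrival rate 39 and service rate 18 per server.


rho = lambda/(c*mu) = 39/(7*18) = 0.3095

0.3095


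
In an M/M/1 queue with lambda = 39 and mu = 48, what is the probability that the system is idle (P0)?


P0 = 1 - rho = 1 - 39/48 = 0.1875

0.1875


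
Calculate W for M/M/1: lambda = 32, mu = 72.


W = 1/(mu - lambda) = 1/(72 - 32) = 0.025 hours

0.025 hours


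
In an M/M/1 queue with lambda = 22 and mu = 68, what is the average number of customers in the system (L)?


rho = 22/68; L = rho/(1-rho) = 0.48

0.48


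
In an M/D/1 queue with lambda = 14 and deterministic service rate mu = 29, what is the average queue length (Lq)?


M/D/1: Lq = rho^2 / (2*(1-rho)) where rho = 14/29; Lq = 0.23

0.23


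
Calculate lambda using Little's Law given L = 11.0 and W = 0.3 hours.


lambda = L / W = 11.0 / 0.3 = 36.67 per hour

36.67 per hour


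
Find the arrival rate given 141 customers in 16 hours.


lambda = total arrivals / time = 141 / 16 = 8.81 per hour

8.81 per hour


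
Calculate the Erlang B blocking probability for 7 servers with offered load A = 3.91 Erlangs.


B(N,A) = (A^N/N!) / sum(A^k/k!, k=0..N) with N=7, A=3.91 = 0.0582

0.0582


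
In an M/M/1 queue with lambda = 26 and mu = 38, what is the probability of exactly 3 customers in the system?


rho = 26/38; P(n) = (1-rho)*rho^n = (1-26/38)*(26/38)^3 = 0.1012

0.1012


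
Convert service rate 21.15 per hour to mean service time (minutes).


Mean service time = 60/mu = 60/21.15 = 2.84 minutes

2.84 minutes


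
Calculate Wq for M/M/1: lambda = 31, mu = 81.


rho = 31/81; Wq = rho/(mu - lambda) = 0.0077 hours

0.0077 hours


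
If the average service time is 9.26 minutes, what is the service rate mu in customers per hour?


mu = 60 / avg_service_time = 60 / 9.26 = 6.48 per hour

6.48 per hour


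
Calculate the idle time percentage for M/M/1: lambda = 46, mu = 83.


Idle fraction = (1 - rho) * 100 = (1 - 46/83) * 100 = 44.6%

44.6%


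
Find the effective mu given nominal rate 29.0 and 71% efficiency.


Effective rate = mu * efficiency = 29.0 * 0.71 = 20.59 per hour

20.59 per hour


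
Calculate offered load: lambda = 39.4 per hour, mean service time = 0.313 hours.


Offered load a = lambda * E[S] = 39.4 * 0.313 = 12.33 Erlangs

12.33 Erlangs


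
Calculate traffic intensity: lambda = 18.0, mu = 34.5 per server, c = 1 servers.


rho = lambda / (c * mu) = 18.0 / (1 * 34.5) = 0.5217

0.5217


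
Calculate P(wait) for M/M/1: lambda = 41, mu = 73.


P(wait) = rho = lambda/mu = 41/73 = 0.5616

0.5616


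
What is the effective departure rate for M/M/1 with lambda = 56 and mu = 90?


For a stable queue (lambda < mu), throughput = lambda = 56 per hour

56 per hour


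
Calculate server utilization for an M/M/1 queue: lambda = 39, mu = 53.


rho = lambda/mu = 39/53 = 0.7358

0.7358


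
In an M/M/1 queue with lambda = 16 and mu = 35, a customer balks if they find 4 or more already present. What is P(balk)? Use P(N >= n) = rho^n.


P(N >= 4) = rho^4 = (16/35)^4 = 0.0437

0.0437


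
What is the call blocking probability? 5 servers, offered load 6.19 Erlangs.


B(N,A) = (A^N/N!) / sum(A^k/k!, k=0..N) with N=5, A=6.19 = 0.3735

0.3735


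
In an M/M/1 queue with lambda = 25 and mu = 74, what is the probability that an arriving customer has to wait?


P(wait) = rho = lambda/mu = 25/74 = 0.3378

0.3378


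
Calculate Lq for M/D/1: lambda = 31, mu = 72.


M/D/1: Lq = rho^2 / (2*(1-rho)) where rho = 31/72; Lq = 0.16

0.16


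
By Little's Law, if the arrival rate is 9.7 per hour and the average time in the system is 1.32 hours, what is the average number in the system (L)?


L = lambda * W = 9.7 * 1.32 = 12.8

12.8


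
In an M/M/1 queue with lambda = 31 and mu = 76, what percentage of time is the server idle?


Idle fraction = (1 - rho) * 100 = (1 - 31/76) * 100 = 59.2%

59.2%


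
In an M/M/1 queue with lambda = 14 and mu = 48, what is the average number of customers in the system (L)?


rho = 14/48; L = rho/(1-rho) = 0.41

0.41


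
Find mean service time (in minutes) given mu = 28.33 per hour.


Mean service time = 60/mu = 60/28.33 = 2.12 minutes

2.12 minutes


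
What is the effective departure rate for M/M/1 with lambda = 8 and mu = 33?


For a stable queue (lambda < mu), throughput = lambda = 8 per hour

8 per hour


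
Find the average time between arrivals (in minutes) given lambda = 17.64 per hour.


Mean interarrival time = 60/lambda = 60/17.64 = 3.4 minutes

3.4 minutes


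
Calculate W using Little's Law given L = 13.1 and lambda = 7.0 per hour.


W = L / lambda = 13.1 / 7.0 = 1.8714 hours

1.8714 hours


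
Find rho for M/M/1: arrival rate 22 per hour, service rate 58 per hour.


rho = lambda/mu = 22/58 = 0.3793

0.3793


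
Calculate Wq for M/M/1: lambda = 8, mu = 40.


rho = 8/40; Wq = rho/(mu - lambda) = 0.0063 hours

0.0063 hours


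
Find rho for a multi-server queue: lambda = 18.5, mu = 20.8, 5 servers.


rho = lambda / (c * mu) = 18.5 / (5 * 20.8) = 0.1779

0.1779


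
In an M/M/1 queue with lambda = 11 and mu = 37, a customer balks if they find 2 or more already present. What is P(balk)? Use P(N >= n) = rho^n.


P(N >= 2) = rho^2 = (11/37)^2 = 0.0884

0.0884


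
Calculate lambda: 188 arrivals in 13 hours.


lambda = total arrivals / time = 188 / 13 = 14.46 per hour

14.46 per hour


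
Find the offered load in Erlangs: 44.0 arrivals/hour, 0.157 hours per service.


Offered load a = lambda * E[S] = 44.0 * 0.157 = 6.91 Erlangs

6.91 Erlangs


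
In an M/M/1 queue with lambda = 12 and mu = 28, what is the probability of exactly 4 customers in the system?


rho = 12/28; P(n) = (1-rho)*rho^n = (1-12/28)*(12/28)^4 = 0.0193

0.0193


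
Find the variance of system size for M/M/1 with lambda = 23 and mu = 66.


rho = 23/66; Var(N) = rho/(1-rho)^2 = 0.82

0.82


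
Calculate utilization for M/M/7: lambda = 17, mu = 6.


rho = lambda/(c*mu) = 17/(7*6) = 0.4048

0.4048


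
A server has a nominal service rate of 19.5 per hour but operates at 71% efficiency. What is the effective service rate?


Effective rate = mu * efficiency = 19.5 * 0.71 = 13.85 per hour

13.85 per hour


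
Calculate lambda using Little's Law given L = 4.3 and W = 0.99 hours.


lambda = L / W = 4.3 / 0.99 = 4.34 per hour

4.34 per hour


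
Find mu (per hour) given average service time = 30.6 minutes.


mu = 60 / avg_service_time = 60 / 30.6 = 1.96 per hour

1.96 per hour


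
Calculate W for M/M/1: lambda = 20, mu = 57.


W = 1/(mu - lambda) = 1/(57 - 20) = 0.027 hours

0.027 hours


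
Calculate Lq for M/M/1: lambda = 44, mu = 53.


rho = 44/53; Lq = rho^2/(1-rho) = 4.06

4.06


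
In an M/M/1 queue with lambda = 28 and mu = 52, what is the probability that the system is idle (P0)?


P0 = 1 - rho = 1 - 28/52 = 0.4615

0.4615


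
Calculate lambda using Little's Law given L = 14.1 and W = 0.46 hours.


lambda = L / W = 14.1 / 0.46 = 30.65 per hour

30.65 per hour


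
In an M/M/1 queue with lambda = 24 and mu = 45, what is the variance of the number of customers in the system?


rho = 24/45; Var(N) = rho/(1-rho)^2 = 2.45

2.45


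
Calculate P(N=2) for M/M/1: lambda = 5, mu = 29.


rho = 5/29; P(n) = (1-rho)*rho^n = (1-5/29)*(5/29)^2 = 0.0246

0.0246


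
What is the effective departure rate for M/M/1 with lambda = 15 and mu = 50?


For a stable queue (lambda < mu), throughput = lambda = 15 per hour

15 per hour


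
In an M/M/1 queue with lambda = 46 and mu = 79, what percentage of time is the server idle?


Idle fraction = (1 - rho) * 100 = (1 - 46/79) * 100 = 41.8%

41.8%


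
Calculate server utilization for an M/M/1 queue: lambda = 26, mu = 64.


rho = lambda/mu = 26/64 = 0.4063

0.4063


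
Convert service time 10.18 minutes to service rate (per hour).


mu = 60 / avg_service_time = 60 / 10.18 = 5.89 per hour

5.89 per hour


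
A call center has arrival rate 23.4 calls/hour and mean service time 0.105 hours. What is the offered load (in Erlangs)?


Offered load a = lambda * E[S] = 23.4 * 0.105 = 2.46 Erlangs

2.46 Erlangs


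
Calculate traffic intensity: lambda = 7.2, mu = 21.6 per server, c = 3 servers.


rho = lambda / (c * mu) = 7.2 / (3 * 21.6) = 0.1111

0.1111


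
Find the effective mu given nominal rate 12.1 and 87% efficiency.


Effective rate = mu * efficiency = 12.1 * 0.87 = 10.53 per hour

10.53 per hour


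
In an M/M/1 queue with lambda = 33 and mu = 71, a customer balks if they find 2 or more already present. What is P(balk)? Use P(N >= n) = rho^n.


P(N >= 2) = rho^2 = (33/71)^2 = 0.216

0.216


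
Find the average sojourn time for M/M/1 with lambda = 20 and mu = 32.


W = 1/(mu - lambda) = 1/(32 - 20) = 0.0833 hours

0.0833 hours


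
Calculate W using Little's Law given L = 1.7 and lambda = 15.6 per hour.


W = L / lambda = 1.7 / 15.6 = 0.109 hours

0.109 hours


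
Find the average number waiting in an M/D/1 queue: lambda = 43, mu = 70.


M/D/1: Lq = rho^2 / (2*(1-rho)) where rho = 43/70; Lq = 0.49

0.49


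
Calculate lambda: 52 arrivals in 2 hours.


lambda = total arrivals / time = 52 / 2 = 26.0 per hour

26.0 per hour


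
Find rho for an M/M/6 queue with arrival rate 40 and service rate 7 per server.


rho = lambda/(c*mu) = 40/(6*7) = 0.9524

0.9524


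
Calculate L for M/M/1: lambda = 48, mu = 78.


rho = 48/78; L = rho/(1-rho) = 1.6

1.6


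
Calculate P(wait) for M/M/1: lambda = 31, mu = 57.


P(wait) = rho = lambda/mu = 31/57 = 0.5439

0.5439


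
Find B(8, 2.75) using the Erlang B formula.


B(N,A) = (A^N/N!) / sum(A^k/k!, k=0..N) with N=8, A=2.75 = 0.0052

0.0052


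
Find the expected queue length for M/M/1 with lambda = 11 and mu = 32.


rho = 11/32; Lq = rho^2/(1-rho) = 0.18

0.18


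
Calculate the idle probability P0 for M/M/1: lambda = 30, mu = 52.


P0 = 1 - rho = 1 - 30/52 = 0.4231

0.4231


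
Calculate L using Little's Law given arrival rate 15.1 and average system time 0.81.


L = lambda * W = 15.1 * 0.81 = 12.23

12.23


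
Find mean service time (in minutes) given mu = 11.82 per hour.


Mean service time = 60/mu = 60/11.82 = 5.08 minutes

5.08 minutes


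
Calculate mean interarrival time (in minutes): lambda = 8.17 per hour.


Mean interarrival time = 60/lambda = 60/8.17 = 7.34 minutes

7.34 minutes


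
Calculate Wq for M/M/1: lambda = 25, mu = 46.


rho = 25/46; Wq = rho/(mu - lambda) = 0.0259 hours

0.0259 hours


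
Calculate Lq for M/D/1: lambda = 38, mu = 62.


M/D/1: Lq = rho^2 / (2*(1-rho)) where rho = 38/62; Lq = 0.49

0.49


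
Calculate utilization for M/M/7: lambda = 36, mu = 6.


rho = lambda/(c*mu) = 36/(7*6) = 0.8571

0.8571


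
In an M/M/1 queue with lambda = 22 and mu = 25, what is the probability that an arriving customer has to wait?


P(wait) = rho = lambda/mu = 22/25 = 0.88

0.88


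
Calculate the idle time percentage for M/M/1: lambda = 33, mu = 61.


Idle fraction = (1 - rho) * 100 = (1 - 33/61) * 100 = 45.9%

45.9%


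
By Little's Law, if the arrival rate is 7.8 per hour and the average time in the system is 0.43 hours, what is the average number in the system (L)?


L = lambda * W = 7.8 * 0.43 = 3.35

3.35


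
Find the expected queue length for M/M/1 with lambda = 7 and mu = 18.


rho = 7/18; Lq = rho^2/(1-rho) = 0.25

0.25


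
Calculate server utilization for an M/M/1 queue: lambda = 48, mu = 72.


rho = lambda/mu = 48/72 = 0.6667

0.6667


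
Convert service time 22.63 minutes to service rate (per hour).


mu = 60 / avg_service_time = 60 / 22.63 = 2.65 per hour

2.65 per hour


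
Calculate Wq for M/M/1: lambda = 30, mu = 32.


rho = 30/32; Wq = rho/(mu - lambda) = 0.4688 hours

0.4688 hours


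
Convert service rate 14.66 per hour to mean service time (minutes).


Mean service time = 60/mu = 60/14.66 = 4.09 minutes

4.09 minutes


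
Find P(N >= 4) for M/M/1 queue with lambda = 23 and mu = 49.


P(N >= 4) = rho^4 = (23/49)^4 = 0.0485

0.0485


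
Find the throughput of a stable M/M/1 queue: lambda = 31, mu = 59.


For a stable queue (lambda < mu), throughput = lambda = 31 per hour

31 per hour


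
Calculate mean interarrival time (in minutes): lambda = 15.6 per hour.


Mean interarrival time = 60/lambda = 60/15.6 = 3.85 minutes

3.85 minutes


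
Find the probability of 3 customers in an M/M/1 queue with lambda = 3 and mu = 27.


rho = 3/27; P(n) = (1-rho)*rho^n = (1-3/27)*(3/27)^3 = 0.0012

0.0012


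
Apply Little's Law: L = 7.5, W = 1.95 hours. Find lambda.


lambda = L / W = 7.5 / 1.95 = 3.85 per hour

3.85 per hour


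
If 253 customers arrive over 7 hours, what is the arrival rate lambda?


lambda = total arrivals / time = 253 / 7 = 36.14 per hour

36.14 per hour


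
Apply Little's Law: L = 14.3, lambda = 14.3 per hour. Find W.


W = L / lambda = 14.3 / 14.3 = 1.0 hours

1.0 hours


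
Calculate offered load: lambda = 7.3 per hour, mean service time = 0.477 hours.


Offered load a = lambda * E[S] = 7.3 * 0.477 = 3.48 Erlangs

3.48 Erlangs


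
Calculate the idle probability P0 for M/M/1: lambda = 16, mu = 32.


P0 = 1 - rho = 1 - 16/32 = 0.5

0.5


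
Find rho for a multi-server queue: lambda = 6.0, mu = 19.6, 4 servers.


rho = lambda / (c * mu) = 6.0 / (4 * 19.6) = 0.0765

0.0765


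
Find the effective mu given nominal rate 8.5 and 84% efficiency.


Effective rate = mu * efficiency = 8.5 * 0.84 = 7.14 per hour

7.14 per hour


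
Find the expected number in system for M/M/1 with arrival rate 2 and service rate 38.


rho = 2/38; L = rho/(1-rho) = 0.06

0.06


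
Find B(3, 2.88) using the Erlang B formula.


B(N,A) = (A^N/N!) / sum(A^k/k!, k=0..N) with N=3, A=2.88 = 0.3315

0.3315


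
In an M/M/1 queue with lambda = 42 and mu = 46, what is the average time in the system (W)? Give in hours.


W = 1/(mu - lambda) = 1/(46 - 42) = 0.25 hours

0.25 hours


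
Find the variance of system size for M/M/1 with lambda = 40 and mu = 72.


rho = 40/72; Var(N) = rho/(1-rho)^2 = 2.81

2.81


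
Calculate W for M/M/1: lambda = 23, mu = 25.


W = 1/(mu - lambda) = 1/(25 - 23) = 0.5 hours

0.5 hours


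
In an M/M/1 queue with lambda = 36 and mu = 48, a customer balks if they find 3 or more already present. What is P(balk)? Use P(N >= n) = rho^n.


P(N >= 3) = rho^3 = (36/48)^3 = 0.4219

0.4219


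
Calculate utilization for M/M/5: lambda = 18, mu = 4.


rho = lambda/(c*mu) = 18/(5*4) = 0.9

0.9


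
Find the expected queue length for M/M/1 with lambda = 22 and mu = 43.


rho = 22/43; Lq = rho^2/(1-rho) = 0.54

0.54


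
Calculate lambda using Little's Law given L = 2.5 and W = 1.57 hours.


lambda = L / W = 2.5 / 1.57 = 1.59 per hour

1.59 per hour


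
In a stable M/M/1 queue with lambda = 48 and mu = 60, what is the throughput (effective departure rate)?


For a stable queue (lambda < mu), throughput = lambda = 48 per hour

48 per hour


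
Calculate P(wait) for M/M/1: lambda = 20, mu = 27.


P(wait) = rho = lambda/mu = 20/27 = 0.7407

0.7407


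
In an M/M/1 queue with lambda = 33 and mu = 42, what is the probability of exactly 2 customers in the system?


rho = 33/42; P(n) = (1-rho)*rho^n = (1-33/42)*(33/42)^2 = 0.1323

0.1323


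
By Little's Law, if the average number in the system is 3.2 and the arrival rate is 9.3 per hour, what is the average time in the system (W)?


W = L / lambda = 3.2 / 9.3 = 0.3441 hours

0.3441 hours


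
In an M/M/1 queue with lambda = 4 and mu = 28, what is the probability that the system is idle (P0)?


P0 = 1 - rho = 1 - 4/28 = 0.8571

0.8571


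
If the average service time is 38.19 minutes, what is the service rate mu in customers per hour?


mu = 60 / avg_service_time = 60 / 38.19 = 1.57 per hour

1.57 per hour


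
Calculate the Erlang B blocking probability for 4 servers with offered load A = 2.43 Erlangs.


B(N,A) = (A^N/N!) / sum(A^k/k!, k=0..N) with N=4, A=2.43 = 0.1421

0.1421


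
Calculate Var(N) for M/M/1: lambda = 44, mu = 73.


rho = 44/73; Var(N) = rho/(1-rho)^2 = 3.82

3.82


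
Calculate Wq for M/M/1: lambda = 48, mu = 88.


rho = 48/88; Wq = rho/(mu - lambda) = 0.0136 hours

0.0136 hours


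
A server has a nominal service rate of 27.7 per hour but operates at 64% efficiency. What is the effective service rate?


Effective rate = mu * efficiency = 27.7 * 0.64 = 17.73 per hour

17.73 per hour


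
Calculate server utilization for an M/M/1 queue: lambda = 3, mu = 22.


rho = lambda/mu = 3/22 = 0.1364

0.1364


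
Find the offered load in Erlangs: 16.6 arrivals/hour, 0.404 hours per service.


Offered load a = lambda * E[S] = 16.6 * 0.404 = 6.71 Erlangs

6.71 Erlangs


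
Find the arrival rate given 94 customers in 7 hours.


lambda = total arrivals / time = 94 / 7 = 13.43 per hour

13.43 per hour


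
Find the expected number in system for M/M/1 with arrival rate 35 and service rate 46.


rho = 35/46; L = rho/(1-rho) = 3.18

3.18


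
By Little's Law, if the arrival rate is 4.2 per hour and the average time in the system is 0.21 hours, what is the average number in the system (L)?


L = lambda * W = 4.2 * 0.21 = 0.88

0.88


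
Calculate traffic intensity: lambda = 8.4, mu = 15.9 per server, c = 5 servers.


rho = lambda / (c * mu) = 8.4 / (5 * 15.9) = 0.1057

0.1057


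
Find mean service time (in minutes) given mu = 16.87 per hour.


Mean service time = 60/mu = 60/16.87 = 3.56 minutes

3.56 minutes


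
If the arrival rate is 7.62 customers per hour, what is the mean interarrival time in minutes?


Mean interarrival time = 60/lambda = 60/7.62 = 7.87 minutes

7.87 minutes


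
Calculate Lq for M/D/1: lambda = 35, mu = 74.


M/D/1: Lq = rho^2 / (2*(1-rho)) where rho = 35/74; Lq = 0.21

0.21


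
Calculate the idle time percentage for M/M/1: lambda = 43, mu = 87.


Idle fraction = (1 - rho) * 100 = (1 - 43/87) * 100 = 50.6%

50.6%


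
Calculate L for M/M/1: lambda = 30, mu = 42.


rho = 30/42; L = rho/(1-rho) = 2.5

2.5


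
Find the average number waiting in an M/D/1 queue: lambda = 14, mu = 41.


M/D/1: Lq = rho^2 / (2*(1-rho)) where rho = 14/41; Lq = 0.09

0.09


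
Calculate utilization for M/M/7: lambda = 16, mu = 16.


rho = lambda/(c*mu) = 16/(7*16) = 0.1429

0.1429


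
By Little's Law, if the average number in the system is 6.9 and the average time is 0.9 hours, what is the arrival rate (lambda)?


lambda = L / W = 6.9 / 0.9 = 7.67 per hour

7.67 per hour


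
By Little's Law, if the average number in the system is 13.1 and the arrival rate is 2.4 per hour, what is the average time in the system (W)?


W = L / lambda = 13.1 / 2.4 = 5.4583 hours

5.4583 hours


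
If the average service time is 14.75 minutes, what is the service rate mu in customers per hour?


mu = 60 / avg_service_time = 60 / 14.75 = 4.07 per hour

4.07 per hour


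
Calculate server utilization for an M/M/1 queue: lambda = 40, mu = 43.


rho = lambda/mu = 40/43 = 0.9302

0.9302


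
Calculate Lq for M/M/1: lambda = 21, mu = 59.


rho = 21/59; Lq = rho^2/(1-rho) = 0.2

0.2


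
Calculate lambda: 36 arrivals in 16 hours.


lambda = total arrivals / time = 36 / 16 = 2.25 per hour

2.25 per hour


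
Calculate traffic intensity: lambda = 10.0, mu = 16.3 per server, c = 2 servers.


rho = lambda / (c * mu) = 10.0 / (2 * 16.3) = 0.3067

0.3067
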